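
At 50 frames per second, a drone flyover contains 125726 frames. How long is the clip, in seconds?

2514.52 seconds

Running time = 125726 / (50) = 2514.52 s.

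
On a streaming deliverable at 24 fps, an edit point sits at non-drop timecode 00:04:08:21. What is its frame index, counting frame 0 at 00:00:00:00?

5973

Total seconds to the label: (0 × 3600 + 4 × 60 + 8) = 248.
Frame index = 248 × 24 + 21 = 5973.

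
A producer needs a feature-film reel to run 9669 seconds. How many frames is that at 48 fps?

464112 frames

Frames = 9669 × 48 = 464112.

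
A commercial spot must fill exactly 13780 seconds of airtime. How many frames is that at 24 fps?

Frames = 13780 × 24 = 330720.

330720 frames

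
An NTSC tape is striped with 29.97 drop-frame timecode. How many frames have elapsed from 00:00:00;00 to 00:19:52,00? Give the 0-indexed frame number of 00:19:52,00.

35724

As if non-drop at 30 labels/s: (0 × 3600 + 19 × 60 + 52) × 30 + 0 = 35760.
Minute boundaries passed: 19; those not divisible by 10: 19 − 1 = 18; dropped labels = 2 × 18 = 36.
Actual frame index = 35760 − 36 = 35724.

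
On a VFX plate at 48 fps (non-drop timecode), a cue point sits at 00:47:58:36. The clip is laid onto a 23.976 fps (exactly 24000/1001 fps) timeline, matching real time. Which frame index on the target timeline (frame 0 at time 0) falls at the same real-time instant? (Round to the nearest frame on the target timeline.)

Source frame index: (0×3600 + 47×60 + 58) × 48 + 36 = 138180.
Real time: 138180 / (48) = 11515/4 s.
Target frame: (11515/4) × (24000/1001) = 9870000/143 ≈ 69020.979 → 69021.

frame 69021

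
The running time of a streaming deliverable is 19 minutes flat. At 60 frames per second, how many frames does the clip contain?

68400 frames

19 min = 1140 s.
Frames = 1140 × 60 = 68400.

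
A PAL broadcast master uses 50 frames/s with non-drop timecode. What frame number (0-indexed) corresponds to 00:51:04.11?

Total seconds to the label: (0 × 3600 + 51 × 60 + 4) = 3064.
Frame index = 3064 × 50 + 11 = 153211.

153211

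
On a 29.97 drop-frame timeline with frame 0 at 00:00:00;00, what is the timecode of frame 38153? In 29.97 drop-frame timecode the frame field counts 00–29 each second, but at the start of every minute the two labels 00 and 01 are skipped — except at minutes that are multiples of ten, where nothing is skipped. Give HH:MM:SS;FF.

Ten DF minutes hold 17982 frames, so frame 38153 lies in block 2 (frames 35964–53945) with 2189 frames into that block.
The block's first minute is 1800 frames and the rest 1798 each; 2189 frames reaches minute 1, so 2 × 18 + 1 × 2 = 38 labels have been skipped so far.
Adding those back, label number 38153 + 38 = 38191 at 30 labels/s is 1273 s + 1 f = 0 h 21 min 13 s frame 1, i.e. 00:21:13;01.

00:21:13;01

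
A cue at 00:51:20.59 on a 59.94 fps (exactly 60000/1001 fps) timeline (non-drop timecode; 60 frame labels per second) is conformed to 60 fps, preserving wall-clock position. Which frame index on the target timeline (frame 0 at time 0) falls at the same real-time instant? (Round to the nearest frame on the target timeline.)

Source frame index: (0×3600 + 51×60 + 20) × 60 + 59 = 184859.
Real time: 184859 / (60000/1001) = 185043859/60000 s.
Target frame: (185043859/60000) × (60) = 185043859/1000 ≈ 185043.859 → 185044.

frame 185044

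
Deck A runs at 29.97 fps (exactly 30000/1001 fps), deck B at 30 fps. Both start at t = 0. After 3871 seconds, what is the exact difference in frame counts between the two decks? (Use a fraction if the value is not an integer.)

A emits 30000/1001 × 3871 = 16590000/143 frames; B emits 30 × 3871 = 116130.
Difference = 16590/143 frames (≈ 116.0140); B is ahead of A.

16590/143 frames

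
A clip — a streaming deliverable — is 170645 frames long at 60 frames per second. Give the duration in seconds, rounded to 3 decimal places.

Running time = 170645 × 1/60 = 34129/12 s ≈ 2844.083 s.

2844.083 seconds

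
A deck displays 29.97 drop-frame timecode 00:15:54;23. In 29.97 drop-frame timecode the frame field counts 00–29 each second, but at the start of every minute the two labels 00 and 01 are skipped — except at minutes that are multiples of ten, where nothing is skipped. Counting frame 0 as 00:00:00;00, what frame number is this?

28615

Complete 10-minute blocks: 1, each 17982 frames → 17982.
Remaining 5 whole minutes in the current block: 1800 + 4 × 1798 = 8992 frames.
Within the current minute: 54 × 30 + 23 − 2 = 1641 (labels ;00/;01 skipped at this minute). Total = 17982 + 8992 + 1641 = 28615.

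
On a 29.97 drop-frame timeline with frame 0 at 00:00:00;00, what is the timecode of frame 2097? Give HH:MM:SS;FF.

00:01:09;29

Ten DF minutes hold 17982 frames, so frame 2097 lies in block 0 (frames 0–17981) with 2097 frames into that block.
The block's first minute is 1800 frames and the rest 1798 each; 2097 frames reaches minute 1, so 0 × 18 + 1 × 2 = 2 labels have been skipped so far.
Adding those back, label number 2097 + 2 = 2099 at 30 labels/s is 69 s + 29 f = 0 h 1 min 9 s frame 29, i.e. 00:01:09;29.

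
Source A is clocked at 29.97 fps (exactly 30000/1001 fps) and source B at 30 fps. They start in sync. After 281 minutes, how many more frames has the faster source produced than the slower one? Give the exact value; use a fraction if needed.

505800/1001 frames

281 min = 16860 s.
A emits 30000/1001 × 16860 = 505800000/1001 frames; B emits 30 × 16860 = 505800.
Difference = 505800/1001 frames (≈ 505.2947); B is ahead of A.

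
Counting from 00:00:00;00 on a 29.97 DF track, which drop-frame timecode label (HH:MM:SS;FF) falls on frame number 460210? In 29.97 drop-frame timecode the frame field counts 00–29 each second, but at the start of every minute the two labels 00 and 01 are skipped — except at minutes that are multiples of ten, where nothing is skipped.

Each 10-minute DF block holds 10 × 60 × 30 − 9 × 2 = 17982 frames. 460210 ÷ 17982 → 25 full blocks, remainder 10660.
Within the partial block the first minute is 1800 frames and each further minute 1798, so 5 further minute boundaries passed. Total skipped labels = 18 × 25 + 2 × 5 = 460.
Non-drop label index = 460210 + 460 = 460670; at 30 labels/s that is 04:15:55:20, i.e. DF 04:15:55;20.

04:15:55;20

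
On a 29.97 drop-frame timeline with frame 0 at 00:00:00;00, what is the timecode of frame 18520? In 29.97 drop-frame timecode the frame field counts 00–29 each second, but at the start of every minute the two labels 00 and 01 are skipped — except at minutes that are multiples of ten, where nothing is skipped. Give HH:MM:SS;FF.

Ten DF minutes hold 17982 frames, so frame 18520 lies in block 1 (frames 17982–35963) with 538 frames into that block.
The block's first minute is 1800 frames and the rest 1798 each; 538 frames reaches minute 0, so 1 × 18 + 0 × 2 = 18 labels have been skipped so far.
Adding those back, label number 18520 + 18 = 18538 at 30 labels/s is 617 s + 28 f = 0 h 10 min 17 s frame 28, i.e. 00:10:17;28.

00:10:17;28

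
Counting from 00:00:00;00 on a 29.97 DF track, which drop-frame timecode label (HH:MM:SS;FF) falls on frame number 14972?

Each 10-minute DF block holds 10 × 60 × 30 − 9 × 2 = 17982 frames. 14972 ÷ 17982 → 0 full blocks, remainder 14972.
Within the partial block the first minute is 1800 frames and each further minute 1798, so 8 further minute boundaries passed. Total skipped labels = 18 × 0 + 2 × 8 = 16.
Non-drop label index = 14972 + 16 = 14988; at 30 labels/s that is 00:08:19:18, i.e. DF 00:08:19;18.

00:08:19;18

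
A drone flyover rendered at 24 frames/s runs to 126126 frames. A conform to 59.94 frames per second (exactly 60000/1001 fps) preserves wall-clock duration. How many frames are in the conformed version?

315000 frames

Target frames = source frames × (target rate / source rate) = 126126 × (60000/1001)/(24) = 126126 × 2500/1001 = 315000.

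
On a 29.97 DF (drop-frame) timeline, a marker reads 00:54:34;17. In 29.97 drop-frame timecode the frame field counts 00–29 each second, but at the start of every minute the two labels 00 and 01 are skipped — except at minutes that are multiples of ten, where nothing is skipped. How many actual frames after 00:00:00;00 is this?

As if non-drop at 30 labels/s: (0 × 3600 + 54 × 60 + 34) × 30 + 17 = 98237.
Minute boundaries passed: 54; those not divisible by 10: 54 − 5 = 49; dropped labels = 2 × 49 = 98.
Actual frame index = 98237 − 98 = 98139.

98139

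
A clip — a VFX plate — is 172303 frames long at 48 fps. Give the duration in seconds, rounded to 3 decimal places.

Running time = 172303 × 1/48 = 172303/48 s ≈ 3589.646 s.

3589.646 seconds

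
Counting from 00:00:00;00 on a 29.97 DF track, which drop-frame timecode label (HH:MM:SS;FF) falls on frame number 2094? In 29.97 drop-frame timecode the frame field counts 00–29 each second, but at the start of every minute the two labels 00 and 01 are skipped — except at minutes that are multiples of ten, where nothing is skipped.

Each 10-minute DF block holds 10 × 60 × 30 − 9 × 2 = 17982 frames. 2094 ÷ 17982 → 0 full blocks, remainder 2094.
Within the partial block the first minute is 1800 frames and each further minute 1798, so 1 further minute boundary passed. Total skipped labels = 18 × 0 + 2 × 1 = 2.
Non-drop label index = 2094 + 2 = 2096; at 30 labels/s that is 00:01:09:26, i.e. DF 00:01:09;26.

00:01:09;26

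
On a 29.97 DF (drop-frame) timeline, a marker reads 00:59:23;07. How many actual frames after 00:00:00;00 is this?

Complete 10-minute blocks: 5, each 17982 frames → 89910.
Remaining 9 whole minutes in the current block: 1800 + 8 × 1798 = 16184 frames.
Within the current minute: 23 × 30 + 7 − 2 = 695 (labels ;00/;01 skipped at this minute). Total = 89910 + 16184 + 695 = 106789.

106789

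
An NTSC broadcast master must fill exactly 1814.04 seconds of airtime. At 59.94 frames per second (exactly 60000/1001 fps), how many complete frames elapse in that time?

Frames = 1814.04 × 60000/1001 = 108842400/1001 ≈ 108733.6663.
Complete frames: 108733.

108733 frames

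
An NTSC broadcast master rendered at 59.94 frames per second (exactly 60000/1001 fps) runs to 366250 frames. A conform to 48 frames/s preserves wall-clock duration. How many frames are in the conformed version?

Target frames = source frames × (target rate / source rate) = 366250 × (48)/(60000/1001) = 366250 × 1001/1250 = 293293.

293293 frames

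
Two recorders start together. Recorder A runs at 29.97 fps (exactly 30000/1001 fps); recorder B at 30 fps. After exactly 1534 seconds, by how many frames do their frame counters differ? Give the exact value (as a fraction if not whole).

A emits 30000/1001 × 1534 = 3540000/77 frames; B emits 30 × 1534 = 46020.
Difference = 3540/77 frames (≈ 45.9740); B is ahead of A.

3540/77 frames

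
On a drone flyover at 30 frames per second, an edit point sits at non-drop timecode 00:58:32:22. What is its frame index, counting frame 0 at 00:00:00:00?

Total seconds to the label: (0 × 3600 + 58 × 60 + 32) = 3512.
Frame index = 3512 × 30 + 22 = 105382.

105382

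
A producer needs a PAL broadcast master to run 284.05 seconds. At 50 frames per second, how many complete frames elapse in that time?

Frames = 284.05 × 50 = 28405/2 ≈ 14202.5000.
Complete frames: 14202.

14202 frames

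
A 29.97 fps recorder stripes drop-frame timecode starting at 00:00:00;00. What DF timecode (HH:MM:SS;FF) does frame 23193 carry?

Ten DF minutes hold 17982 frames, so frame 23193 lies in block 1 (frames 17982–35963) with 5211 frames into that block.
The block's first minute is 1800 frames and the rest 1798 each; 5211 frames reaches minute 2, so 1 × 18 + 2 × 2 = 22 labels have been skipped so far.
Adding those back, label number 23193 + 22 = 23215 at 30 labels/s is 773 s + 25 f = 0 h 12 min 53 s frame 25, i.e. 00:12:53;25.

00:12:53;25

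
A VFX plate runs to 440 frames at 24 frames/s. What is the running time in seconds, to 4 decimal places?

Running time = 440 × 1/24 = 55/3 s ≈ 18.3333 s.

18.3333 seconds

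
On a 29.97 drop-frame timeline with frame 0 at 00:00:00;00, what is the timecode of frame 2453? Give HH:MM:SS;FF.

Ten DF minutes hold 17982 frames, so frame 2453 lies in block 0 (frames 0–17981) with 2453 frames into that block.
The block's first minute is 1800 frames and the rest 1798 each; 2453 frames reaches minute 1, so 0 × 18 + 1 × 2 = 2 labels have been skipped so far.
Adding those back, label number 2453 + 2 = 2455 at 30 labels/s is 81 s + 25 f = 0 h 1 min 21 s frame 25, i.e. 00:01:21;25.

00:01:21;25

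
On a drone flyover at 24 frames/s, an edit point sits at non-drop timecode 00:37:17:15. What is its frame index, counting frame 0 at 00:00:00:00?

Total seconds to the label: (0 × 3600 + 37 × 60 + 17) = 2237.
Frame index = 2237 × 24 + 15 = 53703.

frame 53703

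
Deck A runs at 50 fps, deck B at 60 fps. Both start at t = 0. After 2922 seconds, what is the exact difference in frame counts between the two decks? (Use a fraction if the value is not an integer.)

29220 frames

A emits 50 × 2922 = 146100 frames; B emits 60 × 2922 = 175320.
Difference = 29220 frames; B is ahead of A.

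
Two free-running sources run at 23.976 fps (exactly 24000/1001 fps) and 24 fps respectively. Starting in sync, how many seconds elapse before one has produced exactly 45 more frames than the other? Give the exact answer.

1876.875 seconds

The gap grows by |24 − 24000/1001| = 24/1001 frames per second.
Time for a 45-frame gap: 45 ÷ (24/1001) = 1876.875 s.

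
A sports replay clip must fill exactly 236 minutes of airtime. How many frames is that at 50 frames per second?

708000 frames

236 min = 14160 s.
Frames = 14160 × 50 = 708000.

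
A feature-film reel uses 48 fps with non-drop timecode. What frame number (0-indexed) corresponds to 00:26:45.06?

77046

Total seconds to the label: (0 × 3600 + 26 × 60 + 45) = 1605.
Frame index = 1605 × 48 + 6 = 77046.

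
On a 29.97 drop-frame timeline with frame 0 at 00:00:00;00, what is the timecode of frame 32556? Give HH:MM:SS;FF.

00:18:06;10

Each 10-minute DF block holds 10 × 60 × 30 − 9 × 2 = 17982 frames. 32556 ÷ 17982 → 1 full block, remainder 14574.
Within the partial block the first minute is 1800 frames and each further minute 1798, so 8 further minute boundaries passed. Total skipped labels = 18 × 1 + 2 × 8 = 34.
Non-drop label index = 32556 + 34 = 32590; at 30 labels/s that is 00:18:06:10, i.e. DF 00:18:06;10.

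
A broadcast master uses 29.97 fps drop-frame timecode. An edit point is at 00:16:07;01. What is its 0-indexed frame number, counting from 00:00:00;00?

28981

Complete 10-minute blocks: 1, each 17982 frames → 17982.
Remaining 6 whole minutes in the current block: 1800 + 5 × 1798 = 10790 frames.
Within the current minute: 7 × 30 + 1 − 2 = 209 (labels ;00/;01 skipped at this minute). Total = 17982 + 10790 + 209 = 28981.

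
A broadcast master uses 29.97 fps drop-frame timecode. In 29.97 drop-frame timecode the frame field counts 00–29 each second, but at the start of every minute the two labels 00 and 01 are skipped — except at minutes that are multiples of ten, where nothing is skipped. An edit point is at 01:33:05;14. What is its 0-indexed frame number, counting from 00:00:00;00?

167396

As if non-drop at 30 labels/s: (1 × 3600 + 33 × 60 + 5) × 30 + 14 = 167564.
Minute boundaries passed: 93; those not divisible by 10: 93 − 9 = 84; dropped labels = 2 × 84 = 168.
Actual frame index = 167564 − 168 = 167396.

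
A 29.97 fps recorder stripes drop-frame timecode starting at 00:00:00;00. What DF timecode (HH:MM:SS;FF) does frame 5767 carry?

Each 10-minute DF block holds 10 × 60 × 30 − 9 × 2 = 17982 frames. 5767 ÷ 17982 → 0 full blocks, remainder 5767.
Within the partial block the first minute is 1800 frames and each further minute 1798, so 3 further minute boundaries passed. Total skipped labels = 18 × 0 + 2 × 3 = 6.
Non-drop label index = 5767 + 6 = 5773; at 30 labels/s that is 00:03:12:13, i.e. DF 00:03:12;13.

00:03:12;13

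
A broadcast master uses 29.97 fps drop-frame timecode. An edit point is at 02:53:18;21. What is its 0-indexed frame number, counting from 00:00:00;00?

Complete 10-minute blocks: 17, each 17982 frames → 305694.
Remaining 3 whole minutes in the current block: 1800 + 2 × 1798 = 5396 frames.
Within the current minute: 18 × 30 + 21 − 2 = 559 (labels ;00/;01 skipped at this minute). Total = 305694 + 5396 + 559 = 311649.

311649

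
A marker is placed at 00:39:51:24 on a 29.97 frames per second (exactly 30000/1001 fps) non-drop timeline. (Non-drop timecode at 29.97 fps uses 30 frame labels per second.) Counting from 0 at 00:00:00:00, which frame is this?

Total seconds to the label: (0 × 3600 + 39 × 60 + 51) = 2391.
Frame index = 2391 × 30 + 24 = 71754.

frame 71754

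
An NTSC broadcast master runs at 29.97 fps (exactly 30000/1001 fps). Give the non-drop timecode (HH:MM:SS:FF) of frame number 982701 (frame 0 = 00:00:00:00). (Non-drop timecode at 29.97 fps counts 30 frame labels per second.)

982701 ÷ 30 = 32756 full seconds, remainder 21 frames.
32756 s = 9 h 5 min 56 s.
Timecode: 09:05:56:21.

09:05:56:21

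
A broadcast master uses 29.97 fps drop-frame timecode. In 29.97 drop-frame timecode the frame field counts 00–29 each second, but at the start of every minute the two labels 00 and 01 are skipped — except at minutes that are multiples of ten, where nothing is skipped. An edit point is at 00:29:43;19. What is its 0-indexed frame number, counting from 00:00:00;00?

Complete 10-minute blocks: 2, each 17982 frames → 35964.
Remaining 9 whole minutes in the current block: 1800 + 8 × 1798 = 16184 frames.
Within the current minute: 43 × 30 + 19 − 2 = 1307 (labels ;00/;01 skipped at this minute). Total = 35964 + 16184 + 1307 = 53455.

53455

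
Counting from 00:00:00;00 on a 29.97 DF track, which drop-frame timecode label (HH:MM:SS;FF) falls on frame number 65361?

Ten DF minutes hold 17982 frames, so frame 65361 lies in block 3 (frames 53946–71927) with 11415 frames into that block.
The block's first minute is 1800 frames and the rest 1798 each; 11415 frames reaches minute 6, so 3 × 18 + 6 × 2 = 66 labels have been skipped so far.
Adding those back, label number 65361 + 66 = 65427 at 30 labels/s is 2180 s + 27 f = 0 h 36 min 20 s frame 27, i.e. 00:36:20;27.

00:36:20;27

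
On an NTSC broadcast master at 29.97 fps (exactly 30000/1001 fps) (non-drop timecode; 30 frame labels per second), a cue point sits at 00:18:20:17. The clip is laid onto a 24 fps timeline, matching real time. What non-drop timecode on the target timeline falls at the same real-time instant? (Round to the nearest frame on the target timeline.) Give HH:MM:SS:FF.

00:18:21:16

Source frame index: (0×3600 + 18×60 + 20) × 30 + 17 = 33017.
Real time: 33017 / (30000/1001) = 33050017/30000 s.
Target frame: (33050017/30000) × (24) = 33050017/1250 ≈ 26440.014 → 26440.
At 24 labels/s: frame 26440 → 00:18:21:16.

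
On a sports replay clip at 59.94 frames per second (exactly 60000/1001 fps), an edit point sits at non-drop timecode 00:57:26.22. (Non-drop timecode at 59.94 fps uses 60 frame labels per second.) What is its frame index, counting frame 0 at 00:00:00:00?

206782

Total seconds to the label: (0 × 3600 + 57 × 60 + 26) = 3446.
Frame index = 3446 × 60 + 22 = 206782.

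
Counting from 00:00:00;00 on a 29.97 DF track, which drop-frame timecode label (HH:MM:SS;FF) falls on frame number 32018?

00:17:48;10

Ten DF minutes hold 17982 frames, so frame 32018 lies in block 1 (frames 17982–35963) with 14036 frames into that block.
The block's first minute is 1800 frames and the rest 1798 each; 14036 frames reaches minute 7, so 1 × 18 + 7 × 2 = 32 labels have been skipped so far.
Adding those back, label number 32018 + 32 = 32050 at 30 labels/s is 1068 s + 10 f = 0 h 17 min 48 s frame 10, i.e. 00:17:48;10.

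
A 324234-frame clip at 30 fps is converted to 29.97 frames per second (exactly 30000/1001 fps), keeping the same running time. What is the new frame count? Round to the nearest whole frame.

Frames at target rate = 324234 × (30000/1001) / (30) = 324234000/1001 ≈ 323910.090.
Nearest whole frame: 323910.

323910 frames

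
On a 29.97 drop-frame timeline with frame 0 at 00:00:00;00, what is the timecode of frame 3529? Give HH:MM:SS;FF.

00:01:57;21

Ten DF minutes hold 17982 frames, so frame 3529 lies in block 0 (frames 0–17981) with 3529 frames into that block.
The block's first minute is 1800 frames and the rest 1798 each; 3529 frames reaches minute 1, so 0 × 18 + 1 × 2 = 2 labels have been skipped so far.
Adding those back, label number 3529 + 2 = 3531 at 30 labels/s is 117 s + 21 f = 0 h 1 min 57 s frame 21, i.e. 00:01:57;21.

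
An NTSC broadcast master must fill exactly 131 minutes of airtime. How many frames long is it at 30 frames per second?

235800 frames

131 min = 7860 s.
Frames = 7860 × 30 = 235800.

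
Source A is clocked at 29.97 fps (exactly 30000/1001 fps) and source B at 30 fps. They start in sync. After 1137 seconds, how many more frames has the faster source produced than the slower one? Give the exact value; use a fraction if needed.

A emits 30000/1001 × 1137 = 34110000/1001 frames; B emits 30 × 1137 = 34110.
Difference = 34110/1001 frames (≈ 34.0759); B is ahead of A.

34110/1001 frames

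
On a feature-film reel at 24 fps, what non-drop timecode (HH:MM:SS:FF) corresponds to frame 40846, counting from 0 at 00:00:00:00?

00:28:21:22

40846 ÷ 24 = 1701 full seconds, remainder 22 frames.
1701 s = 0 h 28 min 21 s.
Timecode: 00:28:21:22.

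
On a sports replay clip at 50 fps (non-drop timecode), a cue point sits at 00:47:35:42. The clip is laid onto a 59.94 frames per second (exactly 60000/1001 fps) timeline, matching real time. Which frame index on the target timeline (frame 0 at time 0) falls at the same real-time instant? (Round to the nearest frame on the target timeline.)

Source frame index: (0×3600 + 47×60 + 35) × 50 + 42 = 142792.
Real time: 142792 / (50) = 71396/25 s.
Target frame: (71396/25) × (60000/1001) = 13180800/77 ≈ 171179.221 → 171179.

frame 171179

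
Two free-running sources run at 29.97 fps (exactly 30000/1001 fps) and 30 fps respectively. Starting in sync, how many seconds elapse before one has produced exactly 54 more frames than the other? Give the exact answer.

The gap grows by |30 − 30000/1001| = 30/1001 frames per second.
Time for a 54-frame gap: 54 ÷ (30/1001) = 1801.8 s.

1801.8 seconds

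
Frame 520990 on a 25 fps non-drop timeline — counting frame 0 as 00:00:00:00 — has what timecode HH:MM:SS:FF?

05:47:19:15

520990 ÷ 25 = 20839 full seconds, remainder 15 frames.
20839 s = 5 h 47 min 19 s.
Timecode: 05:47:19:15.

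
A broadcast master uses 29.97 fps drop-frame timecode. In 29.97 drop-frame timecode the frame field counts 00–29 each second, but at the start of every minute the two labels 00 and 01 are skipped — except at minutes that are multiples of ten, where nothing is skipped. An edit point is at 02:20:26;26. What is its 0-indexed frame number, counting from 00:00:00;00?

Complete 10-minute blocks: 14, each 17982 frames → 251748.
Remaining 0 whole minutes in the current block: 0 frames.
Within the current minute: 26 × 30 + 26 = 806. Total = 251748 + 0 + 806 = 252554.

252554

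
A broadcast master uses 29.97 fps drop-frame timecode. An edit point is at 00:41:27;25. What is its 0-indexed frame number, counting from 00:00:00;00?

74561

As if non-drop at 30 labels/s: (0 × 3600 + 41 × 60 + 27) × 30 + 25 = 74635.
Minute boundaries passed: 41; those not divisible by 10: 41 − 4 = 37; dropped labels = 2 × 37 = 74.
Actual frame index = 74635 − 74 = 74561.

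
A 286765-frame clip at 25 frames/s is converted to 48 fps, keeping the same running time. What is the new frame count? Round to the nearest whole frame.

550589 frames

Frames at target rate = 286765 × (48) / (25) = 2752944/5 ≈ 550588.800.
Nearest whole frame: 550589.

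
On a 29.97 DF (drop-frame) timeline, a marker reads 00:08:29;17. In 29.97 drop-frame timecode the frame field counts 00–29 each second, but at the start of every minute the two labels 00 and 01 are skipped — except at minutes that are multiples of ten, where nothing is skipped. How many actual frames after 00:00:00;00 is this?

Complete 10-minute blocks: 0, each 17982 frames → 0.
Remaining 8 whole minutes in the current block: 1800 + 7 × 1798 = 14386 frames.
Within the current minute: 29 × 30 + 17 − 2 = 885 (labels ;00/;01 skipped at this minute). Total = 0 + 14386 + 885 = 15271.

15271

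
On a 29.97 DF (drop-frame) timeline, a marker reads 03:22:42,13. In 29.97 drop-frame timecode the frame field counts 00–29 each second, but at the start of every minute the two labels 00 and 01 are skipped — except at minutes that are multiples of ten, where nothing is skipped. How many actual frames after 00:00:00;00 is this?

364509

As if non-drop at 30 labels/s: (3 × 3600 + 22 × 60 + 42) × 30 + 13 = 364873.
Minute boundaries passed: 202; those not divisible by 10: 202 − 20 = 182; dropped labels = 2 × 182 = 364.
Actual frame index = 364873 − 364 = 364509.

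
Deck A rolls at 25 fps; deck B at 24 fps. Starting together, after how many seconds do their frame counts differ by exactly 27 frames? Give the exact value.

The gap grows by |24 − 25| = 1 frame per second.
Time for a 27-frame gap: 27 ÷ (1) = 27 s.

27 seconds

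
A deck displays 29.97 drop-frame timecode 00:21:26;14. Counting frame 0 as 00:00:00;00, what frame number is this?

As if non-drop at 30 labels/s: (0 × 3600 + 21 × 60 + 26) × 30 + 14 = 38594.
Minute boundaries passed: 21; those not divisible by 10: 21 − 2 = 19; dropped labels = 2 × 19 = 38.
Actual frame index = 38594 − 38 = 38556.

38556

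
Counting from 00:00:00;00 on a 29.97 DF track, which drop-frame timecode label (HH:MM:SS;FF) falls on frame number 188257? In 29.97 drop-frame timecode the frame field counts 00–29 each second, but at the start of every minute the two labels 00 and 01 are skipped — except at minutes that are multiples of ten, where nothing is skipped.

Each 10-minute DF block holds 10 × 60 × 30 − 9 × 2 = 17982 frames. 188257 ÷ 17982 → 10 full blocks, remainder 8437.
Within the partial block the first minute is 1800 frames and each further minute 1798, so 4 further minute boundaries passed. Total skipped labels = 18 × 10 + 2 × 4 = 188.
Non-drop label index = 188257 + 188 = 188445; at 30 labels/s that is 01:44:41:15, i.e. DF 01:44:41;15.

01:44:41;15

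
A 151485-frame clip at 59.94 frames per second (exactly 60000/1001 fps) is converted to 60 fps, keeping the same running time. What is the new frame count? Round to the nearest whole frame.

151636 frames

Frames at target rate = 151485 × (60) / (60000/1001) = 30327297/200 ≈ 151636.485.
Nearest whole frame: 151636.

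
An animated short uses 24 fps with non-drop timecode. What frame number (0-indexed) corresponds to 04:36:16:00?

Total seconds to the label: (4 × 3600 + 36 × 60 + 16) = 16576.
Frame index = 16576 × 24 + 0 = 397824.

frame 397824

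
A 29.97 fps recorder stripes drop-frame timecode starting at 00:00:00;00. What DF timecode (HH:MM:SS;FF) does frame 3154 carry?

Ten DF minutes hold 17982 frames, so frame 3154 lies in block 0 (frames 0–17981) with 3154 frames into that block.
The block's first minute is 1800 frames and the rest 1798 each; 3154 frames reaches minute 1, so 0 × 18 + 1 × 2 = 2 labels have been skipped so far.
Adding those back, label number 3154 + 2 = 3156 at 30 labels/s is 105 s + 6 f = 0 h 1 min 45 s frame 6, i.e. 00:01:45;06.

00:01:45;06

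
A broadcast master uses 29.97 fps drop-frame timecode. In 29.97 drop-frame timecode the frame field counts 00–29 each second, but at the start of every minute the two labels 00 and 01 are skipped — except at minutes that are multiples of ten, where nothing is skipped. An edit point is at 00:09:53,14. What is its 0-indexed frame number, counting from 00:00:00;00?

17786

As if non-drop at 30 labels/s: (0 × 3600 + 9 × 60 + 53) × 30 + 14 = 17804.
Minute boundaries passed: 9; those not divisible by 10: 9 − 0 = 9; dropped labels = 2 × 9 = 18.
Actual frame index = 17804 − 18 = 17786.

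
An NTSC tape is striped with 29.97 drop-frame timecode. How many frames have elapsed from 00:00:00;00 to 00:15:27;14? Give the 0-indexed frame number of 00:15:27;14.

As if non-drop at 30 labels/s: (0 × 3600 + 15 × 60 + 27) × 30 + 14 = 27824.
Minute boundaries passed: 15; those not divisible by 10: 15 − 1 = 14; dropped labels = 2 × 14 = 28.
Actual frame index = 27824 − 28 = 27796.

27796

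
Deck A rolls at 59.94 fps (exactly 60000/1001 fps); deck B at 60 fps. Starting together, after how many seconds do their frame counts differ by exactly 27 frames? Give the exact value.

450.45 seconds

The gap grows by |60 − 60000/1001| = 60/1001 frames per second.
Time for a 27-frame gap: 27 ÷ (60/1001) = 450.45 s.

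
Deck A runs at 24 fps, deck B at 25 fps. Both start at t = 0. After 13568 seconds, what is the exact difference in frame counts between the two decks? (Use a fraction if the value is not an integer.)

13568 frames

A emits 24 × 13568 = 325632 frames; B emits 25 × 13568 = 339200.
Difference = 13568 frames; B is ahead of A.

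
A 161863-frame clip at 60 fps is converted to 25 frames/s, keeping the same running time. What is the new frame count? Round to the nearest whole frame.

67443 frames

Frames at target rate = 161863 × (25) / (60) = 809315/12 ≈ 67442.917.
Nearest whole frame: 67443.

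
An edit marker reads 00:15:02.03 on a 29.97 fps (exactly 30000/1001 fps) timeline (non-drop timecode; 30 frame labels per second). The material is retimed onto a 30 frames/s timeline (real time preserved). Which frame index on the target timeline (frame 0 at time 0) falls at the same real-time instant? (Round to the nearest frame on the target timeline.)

frame 27090

Source frame index: (0×3600 + 15×60 + 2) × 30 + 3 = 27063.
Real time: 27063 / (30000/1001) = 9030021/10000 s.
Target frame: (9030021/10000) × (30) = 27090063/1000 ≈ 27090.063 → 27090.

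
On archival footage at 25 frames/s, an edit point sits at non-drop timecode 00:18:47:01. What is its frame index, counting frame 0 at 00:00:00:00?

Total seconds to the label: (0 × 3600 + 18 × 60 + 47) = 1127.
Frame index = 1127 × 25 + 1 = 28176.

frame 28176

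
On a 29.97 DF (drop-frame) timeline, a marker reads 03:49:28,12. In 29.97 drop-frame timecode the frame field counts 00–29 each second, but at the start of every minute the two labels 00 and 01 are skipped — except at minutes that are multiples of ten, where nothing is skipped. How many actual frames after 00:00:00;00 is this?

As if non-drop at 30 labels/s: (3 × 3600 + 49 × 60 + 28) × 30 + 12 = 413052.
Minute boundaries passed: 229; those not divisible by 10: 229 − 22 = 207; dropped labels = 2 × 207 = 414.
Actual frame index = 413052 − 414 = 412638.

412638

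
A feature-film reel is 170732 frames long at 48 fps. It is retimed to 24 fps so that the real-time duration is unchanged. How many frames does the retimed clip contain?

85366 frames

Target frames = source frames × (target rate / source rate) = 170732 × (24)/(48) = 170732 × 1/2 = 85366.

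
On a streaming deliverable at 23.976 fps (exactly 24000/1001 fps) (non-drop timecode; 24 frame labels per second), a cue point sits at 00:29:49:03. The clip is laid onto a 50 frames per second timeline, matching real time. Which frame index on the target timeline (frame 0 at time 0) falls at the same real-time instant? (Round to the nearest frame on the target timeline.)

frame 89546

Source frame index: (0×3600 + 29×60 + 49) × 24 + 3 = 42939.
Real time: 42939 / (24000/1001) = 14327313/8000 s.
Target frame: (14327313/8000) × (50) = 14327313/160 ≈ 89545.706 → 89546.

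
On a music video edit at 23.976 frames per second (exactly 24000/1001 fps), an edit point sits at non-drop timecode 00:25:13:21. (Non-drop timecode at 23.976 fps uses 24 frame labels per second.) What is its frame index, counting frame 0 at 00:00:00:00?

Total seconds to the label: (0 × 3600 + 25 × 60 + 13) = 1513.
Frame index = 1513 × 24 + 21 = 36333.

frame 36333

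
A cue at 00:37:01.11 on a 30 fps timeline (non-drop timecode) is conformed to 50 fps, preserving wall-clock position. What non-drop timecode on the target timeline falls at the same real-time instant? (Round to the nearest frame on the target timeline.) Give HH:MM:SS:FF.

Source frame index: (0×3600 + 37×60 + 1) × 30 + 11 = 66641.
Real time: 66641 / (30) = 66641/30 s.
Target frame: (66641/30) × (50) = 333205/3 ≈ 111068.333 → 111068.
At 50 labels/s: frame 111068 → 00:37:01:18.

00:37:01:18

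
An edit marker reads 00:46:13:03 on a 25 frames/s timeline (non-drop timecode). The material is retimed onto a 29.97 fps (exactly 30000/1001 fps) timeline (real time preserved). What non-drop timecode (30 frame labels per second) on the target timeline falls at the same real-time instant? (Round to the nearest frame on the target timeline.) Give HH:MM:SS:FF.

Source frame index: (0×3600 + 46×60 + 13) × 25 + 3 = 69328.
Real time: 69328 / (25) = 69328/25 s.
Target frame: (69328/25) × (30000/1001) = 11884800/143 ≈ 83110.490 → 83110.
At 30 labels/s: frame 83110 → 00:46:10:10.

00:46:10:10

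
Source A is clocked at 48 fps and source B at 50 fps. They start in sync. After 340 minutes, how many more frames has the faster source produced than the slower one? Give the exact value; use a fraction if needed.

340 min = 20400 s.
A emits 48 × 20400 = 979200 frames; B emits 50 × 20400 = 1020000.
Difference = 40800 frames; B is ahead of A.

40800 frames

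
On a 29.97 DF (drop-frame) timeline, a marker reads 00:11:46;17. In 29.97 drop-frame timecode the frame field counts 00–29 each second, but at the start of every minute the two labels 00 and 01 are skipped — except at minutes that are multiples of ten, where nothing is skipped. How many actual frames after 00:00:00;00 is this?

21177

Complete 10-minute blocks: 1, each 17982 frames → 17982.
Remaining 1 whole minute in the current block: 1800 + 0 × 1798 = 1800 frames.
Within the current minute: 46 × 30 + 17 − 2 = 1395 (labels ;00/;01 skipped at this minute). Total = 17982 + 1800 + 1395 = 21177.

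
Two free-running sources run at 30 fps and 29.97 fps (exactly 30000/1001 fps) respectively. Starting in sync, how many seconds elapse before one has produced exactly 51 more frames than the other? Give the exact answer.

The gap grows by |30000/1001 − 30| = 30/1001 frames per second.
Time for a 51-frame gap: 51 ÷ (30/1001) = 1701.7 s.

1701.7 seconds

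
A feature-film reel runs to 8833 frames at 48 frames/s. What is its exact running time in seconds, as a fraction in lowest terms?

Running time = 8833 ÷ (48) = 8833 × 1/48 = 8833/48 s.

8833/48 seconds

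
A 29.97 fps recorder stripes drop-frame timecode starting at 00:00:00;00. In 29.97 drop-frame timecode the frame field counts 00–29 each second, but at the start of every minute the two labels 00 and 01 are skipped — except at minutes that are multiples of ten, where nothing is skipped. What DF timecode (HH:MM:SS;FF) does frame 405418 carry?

03:45:27;14

Each 10-minute DF block holds 10 × 60 × 30 − 9 × 2 = 17982 frames. 405418 ÷ 17982 → 22 full blocks, remainder 9814.
Within the partial block the first minute is 1800 frames and each further minute 1798, so 5 further minute boundaries passed. Total skipped labels = 18 × 22 + 2 × 5 = 406.
Non-drop label index = 405418 + 406 = 405824; at 30 labels/s that is 03:45:27:14, i.e. DF 03:45:27;14.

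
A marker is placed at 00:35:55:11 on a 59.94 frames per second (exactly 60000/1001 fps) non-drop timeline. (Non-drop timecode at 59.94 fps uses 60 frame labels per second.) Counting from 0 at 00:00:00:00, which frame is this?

frame 129311

Total seconds to the label: (0 × 3600 + 35 × 60 + 55) = 2155.
Frame index = 2155 × 60 + 11 = 129311.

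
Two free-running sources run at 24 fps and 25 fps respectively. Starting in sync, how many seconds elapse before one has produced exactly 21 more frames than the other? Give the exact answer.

21 seconds

The gap grows by |25 − 24| = 1 frame per second.
Time for a 21-frame gap: 21 ÷ (1) = 21 s.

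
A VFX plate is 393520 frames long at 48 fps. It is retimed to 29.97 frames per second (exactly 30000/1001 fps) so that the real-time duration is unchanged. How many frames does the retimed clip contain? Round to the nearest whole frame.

Frames at target rate = 393520 × (30000/1001) / (48) = 245950000/1001 ≈ 245704.296.
Nearest whole frame: 245704.

245704 frames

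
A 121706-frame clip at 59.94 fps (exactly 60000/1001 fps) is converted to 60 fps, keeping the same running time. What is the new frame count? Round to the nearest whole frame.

121828 frames

Frames at target rate = 121706 × (60) / (60000/1001) = 60913853/500 ≈ 121827.706.
Nearest whole frame: 121828.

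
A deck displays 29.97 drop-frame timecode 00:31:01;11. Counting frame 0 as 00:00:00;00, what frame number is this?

55785

Complete 10-minute blocks: 3, each 17982 frames → 53946.
Remaining 1 whole minute in the current block: 1800 + 0 × 1798 = 1800 frames.
Within the current minute: 1 × 30 + 11 − 2 = 39 (labels ;00/;01 skipped at this minute). Total = 53946 + 1800 + 39 = 55785.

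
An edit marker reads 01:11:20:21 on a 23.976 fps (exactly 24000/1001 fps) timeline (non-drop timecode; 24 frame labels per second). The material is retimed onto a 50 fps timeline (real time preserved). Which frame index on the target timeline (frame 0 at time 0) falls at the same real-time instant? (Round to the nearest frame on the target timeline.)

frame 214258

Source frame index: (1×3600 + 11×60 + 20) × 24 + 21 = 102741.
Real time: 102741 / (24000/1001) = 34281247/8000 s.
Target frame: (34281247/8000) × (50) = 34281247/160 ≈ 214257.794 → 214258.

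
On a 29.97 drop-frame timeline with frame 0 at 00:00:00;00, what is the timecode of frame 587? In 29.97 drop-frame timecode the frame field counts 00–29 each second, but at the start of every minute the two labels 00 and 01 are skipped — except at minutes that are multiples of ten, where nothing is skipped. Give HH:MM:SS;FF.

00:00:19;17

Ten DF minutes hold 17982 frames, so frame 587 lies in block 0 (frames 0–17981) with 587 frames into that block.
The block's first minute is 1800 frames and the rest 1798 each; 587 frames reaches minute 0, so 0 × 18 + 0 × 2 = 0 labels have been skipped so far.
Adding those back, label number 587 + 0 = 587 at 30 labels/s is 19 s + 17 f = 0 h 0 min 19 s frame 17, i.e. 00:00:19;17.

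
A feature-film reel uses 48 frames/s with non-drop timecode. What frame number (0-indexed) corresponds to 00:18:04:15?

frame 52047

Total seconds to the label: (0 × 3600 + 18 × 60 + 4) = 1084.
Frame index = 1084 × 48 + 15 = 52047.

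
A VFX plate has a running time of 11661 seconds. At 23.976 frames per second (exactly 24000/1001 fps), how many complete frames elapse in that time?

Frames = 11661 × 24000/1001 = 21528000/77 ≈ 279584.4156.
Complete frames: 279584.

279584 frames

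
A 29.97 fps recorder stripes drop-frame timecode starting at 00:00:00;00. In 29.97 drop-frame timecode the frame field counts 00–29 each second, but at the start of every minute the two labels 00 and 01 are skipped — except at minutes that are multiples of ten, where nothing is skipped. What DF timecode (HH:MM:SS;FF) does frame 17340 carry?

Ten DF minutes hold 17982 frames, so frame 17340 lies in block 0 (frames 0–17981) with 17340 frames into that block.
The block's first minute is 1800 frames and the rest 1798 each; 17340 frames reaches minute 9, so 0 × 18 + 9 × 2 = 18 labels have been skipped so far.
Adding those back, label number 17340 + 18 = 17358 at 30 labels/s is 578 s + 18 f = 0 h 9 min 38 s frame 18, i.e. 00:09:38;18.

00:09:38;18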